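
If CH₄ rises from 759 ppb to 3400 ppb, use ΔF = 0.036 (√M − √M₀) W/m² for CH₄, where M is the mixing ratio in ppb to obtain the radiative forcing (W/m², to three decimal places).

CH₄: 0.036 × (√3400 − √759) = 0.036 × (58.3095 − 27.5500) = 0.036 × 30.7595 = 1.1073 W/m².

ΔF = 1.107 W/m²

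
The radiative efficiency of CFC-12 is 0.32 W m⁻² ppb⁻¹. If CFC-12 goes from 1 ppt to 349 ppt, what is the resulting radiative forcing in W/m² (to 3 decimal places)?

ΔF = 0.111 W/m²

CFC-12: Δ = 349 − 1 = 348 ppt = 0.348 ppb; ΔF = 0.32 × 0.348 = 0.1114 W/m².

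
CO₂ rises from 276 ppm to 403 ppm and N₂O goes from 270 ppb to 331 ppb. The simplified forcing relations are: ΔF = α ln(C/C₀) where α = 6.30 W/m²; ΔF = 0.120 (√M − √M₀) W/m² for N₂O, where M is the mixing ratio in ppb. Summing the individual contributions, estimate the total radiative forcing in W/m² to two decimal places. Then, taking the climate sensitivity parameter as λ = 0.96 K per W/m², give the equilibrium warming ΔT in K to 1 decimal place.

ΔF = 2.60 W/m²; ΔT = 2.5 K

CO₂: 6.30 × ln(403/276) = 6.30 × ln(1.46014) = 6.30 × 0.37853 = 2.3847 W/m².
N₂O: 0.120 × (√331 − √270) = 0.120 × (18.1934 − 16.4317) = 0.120 × 1.7617 = 0.2114 W/m².
Total ΔF = 2.3847 + 0.2114 = 2.5961 W/m².
ΔT = λ ΔF = 0.96 × 2.60 = 2.4960 K.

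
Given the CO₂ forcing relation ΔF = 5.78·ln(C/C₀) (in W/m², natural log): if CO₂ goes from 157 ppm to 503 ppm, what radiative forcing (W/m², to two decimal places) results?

ΔF = 6.73 W/m²

CO₂: 5.78 × ln(503/157) = 5.78 × ln(3.20382) = 5.78 × 1.16434 = 6.7299 W/m².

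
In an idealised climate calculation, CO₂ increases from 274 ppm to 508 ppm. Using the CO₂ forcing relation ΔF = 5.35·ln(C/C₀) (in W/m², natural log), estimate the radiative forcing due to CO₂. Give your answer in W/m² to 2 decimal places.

ΔF = 3.30 W/m²

CO₂: 5.35 × ln(508/274) = 5.35 × ln(1.85401) = 5.35 × 0.61735 = 3.3028 W/m².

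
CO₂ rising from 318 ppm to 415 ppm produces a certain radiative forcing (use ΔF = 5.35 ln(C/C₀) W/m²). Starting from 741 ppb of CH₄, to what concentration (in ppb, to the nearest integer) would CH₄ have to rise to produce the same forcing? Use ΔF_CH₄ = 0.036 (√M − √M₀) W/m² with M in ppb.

CO₂ forcing: 5.35 × ln(415/318) = 5.35 × 0.266227 = 1.42431 W/m².
Set 0.036(√M − √741) = 1.42431: √M = 1.42431/0.036 + √741 = 39.5642 + 27.2213 = 66.7855.
M = (66.7855)² = 4460.30 ppb.

M ≈ 4460 ppb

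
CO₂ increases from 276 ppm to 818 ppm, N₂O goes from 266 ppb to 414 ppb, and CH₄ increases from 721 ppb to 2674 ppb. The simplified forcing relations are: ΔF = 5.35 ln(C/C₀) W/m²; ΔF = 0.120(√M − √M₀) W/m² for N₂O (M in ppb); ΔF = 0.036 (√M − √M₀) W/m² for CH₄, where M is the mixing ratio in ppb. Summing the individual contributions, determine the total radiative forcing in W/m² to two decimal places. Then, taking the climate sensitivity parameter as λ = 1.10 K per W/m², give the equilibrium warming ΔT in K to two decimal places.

CO₂: 5.35 × ln(818/276) = 5.35 × ln(2.96377) = 5.35 × 1.08646 = 5.8126 W/m².
N₂O: 0.120 × (√414 − √266) = 0.120 × (20.3470 − 16.3095) = 0.120 × 4.0375 = 0.4845 W/m².
CH₄: 0.036 × (√2674 − √721) = 0.036 × (51.7107 − 26.8514) = 0.036 × 24.8593 = 0.8949 W/m².
Total ΔF = 5.8126 + 0.4845 + 0.8949 = 7.1920 W/m².
ΔT = λ ΔF = 1.10 × 7.19 = 7.9090 K.

ΔF = 7.19 W/m²; ΔT = 7.91 K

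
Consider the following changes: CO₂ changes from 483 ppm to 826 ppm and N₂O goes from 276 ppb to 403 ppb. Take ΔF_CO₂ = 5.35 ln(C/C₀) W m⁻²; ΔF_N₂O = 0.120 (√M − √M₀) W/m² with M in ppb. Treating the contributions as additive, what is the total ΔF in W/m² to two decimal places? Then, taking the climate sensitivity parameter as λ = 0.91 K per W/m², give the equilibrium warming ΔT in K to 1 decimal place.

CO₂: 5.35 × ln(826/483) = 5.35 × ln(1.71014) = 5.35 × 0.53658 = 2.8707 W/m².
N₂O: 0.120 × (√403 − √276) = 0.120 × (20.0749 − 16.6132) = 0.120 × 3.4617 = 0.4154 W/m².
Total ΔF = 2.8707 + 0.4154 = 3.2861 W/m².
ΔT = λ ΔF = 0.91 × 3.29 = 2.9939 K.

ΔF = 3.29 W/m²; ΔT = 3.0 K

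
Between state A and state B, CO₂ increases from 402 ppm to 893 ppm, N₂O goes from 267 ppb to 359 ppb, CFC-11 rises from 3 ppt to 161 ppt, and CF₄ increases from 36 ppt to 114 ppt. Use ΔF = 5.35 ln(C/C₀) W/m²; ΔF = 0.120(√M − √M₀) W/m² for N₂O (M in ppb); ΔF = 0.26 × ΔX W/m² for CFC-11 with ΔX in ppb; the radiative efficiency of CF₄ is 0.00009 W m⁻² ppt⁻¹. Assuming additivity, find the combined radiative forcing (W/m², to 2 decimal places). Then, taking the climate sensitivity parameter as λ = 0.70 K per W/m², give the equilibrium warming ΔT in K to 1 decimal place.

CO₂: 5.35 × ln(893/402) = 5.35 × ln(2.22139) = 5.35 × 0.79813 = 4.2700 W/m².
N₂O: 0.120 × (√359 − √267) = 0.120 × (18.9473 − 16.3401) = 0.120 × 2.6072 = 0.3129 W/m².
CFC-11: Δ = 161 − 3 = 158 ppt = 0.158 ppb; ΔF = 0.26 × 0.158 = 0.0411 W/m².
CF₄: ΔF = 0.00009 × (114 − 36) = 0.00009 × 78 = 0.0070 W/m².
Total ΔF = 4.2700 + 0.3129 + 0.0411 + 0.0070 = 4.6310 W/m².
ΔT = λ ΔF = 0.70 × 4.63 = 3.2410 K.

ΔF = 4.63 W/m²; ΔT = 3.2 K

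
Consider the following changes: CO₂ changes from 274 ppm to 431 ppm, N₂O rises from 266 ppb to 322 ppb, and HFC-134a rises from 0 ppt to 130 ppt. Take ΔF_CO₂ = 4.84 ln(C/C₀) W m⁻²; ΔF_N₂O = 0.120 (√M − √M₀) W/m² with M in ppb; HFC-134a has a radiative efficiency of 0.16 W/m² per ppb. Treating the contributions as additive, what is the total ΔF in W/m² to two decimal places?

ΔF = 2.41 W/m²

CO₂: 4.84 × ln(431/274) = 4.84 × ln(1.57299) = 4.84 × 0.45298 = 2.1924 W/m².
N₂O: 0.120 × (√322 − √266) = 0.120 × (17.9444 − 16.3095) = 0.120 × 1.6349 = 0.1962 W/m².
HFC-134a: Δ = 130 − 0 = 130 ppt = 0.130 ppb; ΔF = 0.16 × 0.130 = 0.0208 W/m².
Total ΔF = 2.1924 + 0.1962 + 0.0208 = 2.4094 W/m².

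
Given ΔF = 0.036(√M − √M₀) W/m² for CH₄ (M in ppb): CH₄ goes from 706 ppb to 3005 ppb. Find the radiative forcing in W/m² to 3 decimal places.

CH₄: 0.036 × (√3005 − √706) = 0.036 × (54.8179 − 26.5707) = 0.036 × 28.2472 = 1.0169 W/m².

ΔF = 1.017 W/m²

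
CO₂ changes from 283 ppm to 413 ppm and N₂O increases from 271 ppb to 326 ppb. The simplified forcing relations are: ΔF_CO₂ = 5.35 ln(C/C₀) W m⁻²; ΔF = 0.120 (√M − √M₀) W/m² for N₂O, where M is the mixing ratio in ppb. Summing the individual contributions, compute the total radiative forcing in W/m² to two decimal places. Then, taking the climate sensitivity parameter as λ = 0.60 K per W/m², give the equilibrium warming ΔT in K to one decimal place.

ΔF = 2.21 W/m²; ΔT = 1.3 K

CO₂: 5.35 × ln(413/283) = 5.35 × ln(1.45936) = 5.35 × 0.37800 = 2.0223 W/m².
N₂O: 0.120 × (√326 − √271) = 0.120 × (18.0555 − 16.4621) = 0.120 × 1.5934 = 0.1912 W/m².
Total ΔF = 2.0223 + 0.1912 = 2.2135 W/m².
ΔT = λ ΔF = 0.60 × 2.21 = 1.3260 K.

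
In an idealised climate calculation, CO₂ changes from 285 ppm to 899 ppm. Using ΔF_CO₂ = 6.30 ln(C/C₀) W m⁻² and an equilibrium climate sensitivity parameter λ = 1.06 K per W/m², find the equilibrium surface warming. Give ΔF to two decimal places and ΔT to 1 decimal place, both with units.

CO₂: 6.30 × ln(899/285) = 6.30 × ln(3.15439) = 6.30 × 1.14880 = 7.2374 W/m².
ΔT = λ ΔF = 1.06 × 7.24 = 7.6744 K.

ΔF = 7.24 W/m²; ΔT = 7.7 K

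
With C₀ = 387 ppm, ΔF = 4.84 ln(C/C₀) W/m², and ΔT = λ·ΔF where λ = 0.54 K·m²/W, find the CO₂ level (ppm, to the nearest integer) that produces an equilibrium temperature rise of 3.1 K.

Required forcing: ΔF = ΔT/λ = 3.1/0.54 = 5.7407 W/m².
Then ln(C/387) = ΔF/4.84 = 5.7407/4.84 = 1.18610.
So C = 387 × e^1.18610 = 387 × 3.27429 = 1267.15 ppm.

C ≈ 1267 ppm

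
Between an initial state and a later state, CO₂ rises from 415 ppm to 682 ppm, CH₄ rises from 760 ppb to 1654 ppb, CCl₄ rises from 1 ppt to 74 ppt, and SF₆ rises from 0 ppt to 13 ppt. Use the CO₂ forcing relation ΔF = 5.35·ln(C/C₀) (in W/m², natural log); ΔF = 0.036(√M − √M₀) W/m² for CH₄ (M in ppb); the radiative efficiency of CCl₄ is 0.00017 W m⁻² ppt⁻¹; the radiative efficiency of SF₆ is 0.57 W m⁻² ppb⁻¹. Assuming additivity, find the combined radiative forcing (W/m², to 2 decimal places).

ΔF = 3.15 W/m²

CO₂: 5.35 × ln(682/415) = 5.35 × ln(1.64337) = 5.35 × 0.49675 = 2.6576 W/m².
CH₄: 0.036 × (√1654 − √760) = 0.036 × (40.6694 − 27.5681) = 0.036 × 13.1013 = 0.4716 W/m².
CCl₄: ΔF = 0.00017 × (74 − 1) = 0.00017 × 73 = 0.0124 W/m².
SF₆: Δ = 13 − 0 = 13 ppt = 0.013 ppb; ΔF = 0.57 × 0.013 = 0.0074 W/m².
Total ΔF = 2.6576 + 0.4716 + 0.0124 + 0.0074 = 3.1490 W/m².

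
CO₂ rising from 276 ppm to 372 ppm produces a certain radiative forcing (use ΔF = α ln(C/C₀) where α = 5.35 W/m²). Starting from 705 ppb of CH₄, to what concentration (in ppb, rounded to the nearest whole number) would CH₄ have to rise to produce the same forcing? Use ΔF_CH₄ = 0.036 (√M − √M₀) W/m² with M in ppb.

CO₂ forcing: 5.35 × ln(372/276) = 5.35 × 0.298493 = 1.59694 W/m².
Set 0.036(√M − √705) = 1.59694: √M = 1.59694/0.036 + √705 = 44.3594 + 26.5518 = 70.9112.
M = (70.9112)² = 5028.40 ppb.

M ≈ 5028 ppb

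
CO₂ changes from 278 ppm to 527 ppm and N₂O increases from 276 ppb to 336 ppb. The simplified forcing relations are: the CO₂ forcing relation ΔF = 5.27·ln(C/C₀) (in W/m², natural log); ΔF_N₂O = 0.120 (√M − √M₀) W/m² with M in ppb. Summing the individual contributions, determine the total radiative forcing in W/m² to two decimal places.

ΔF = 3.58 W/m²

CO₂: 5.27 × ln(527/278) = 5.27 × ln(1.89568) = 5.27 × 0.63958 = 3.3706 W/m².
N₂O: 0.120 × (√336 − √276) = 0.120 × (18.3303 − 16.6132) = 0.120 × 1.7171 = 0.2061 W/m².
Total ΔF = 3.3706 + 0.2061 = 3.5767 W/m².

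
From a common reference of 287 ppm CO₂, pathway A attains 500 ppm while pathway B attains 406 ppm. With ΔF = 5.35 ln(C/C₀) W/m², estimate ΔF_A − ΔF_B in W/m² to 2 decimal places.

ΔF_A − ΔF_B = 1.11 W/m²

ΔF_A = 5.35 ln(500/287) = 5.35 × 0.55513 = 2.9699 W/m².
ΔF_B = 5.35 ln(406/287) = 5.35 × 0.34687 = 1.8558 W/m².
Difference: 2.9699 − 1.8558 = 1.1141 W/m².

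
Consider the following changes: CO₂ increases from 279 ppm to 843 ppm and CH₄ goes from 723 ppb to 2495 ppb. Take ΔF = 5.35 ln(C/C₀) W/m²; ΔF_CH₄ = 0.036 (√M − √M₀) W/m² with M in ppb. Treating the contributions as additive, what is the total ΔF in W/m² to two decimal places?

ΔF = 6.75 W/m²

CO₂: 5.35 × ln(843/279) = 5.35 × ln(3.02151) = 5.35 × 1.10576 = 5.9158 W/m².
CH₄: 0.036 × (√2495 − √723) = 0.036 × (49.9500 − 26.8887) = 0.036 × 23.0613 = 0.8302 W/m².
Total ΔF = 5.9158 + 0.8302 = 6.7460 W/m².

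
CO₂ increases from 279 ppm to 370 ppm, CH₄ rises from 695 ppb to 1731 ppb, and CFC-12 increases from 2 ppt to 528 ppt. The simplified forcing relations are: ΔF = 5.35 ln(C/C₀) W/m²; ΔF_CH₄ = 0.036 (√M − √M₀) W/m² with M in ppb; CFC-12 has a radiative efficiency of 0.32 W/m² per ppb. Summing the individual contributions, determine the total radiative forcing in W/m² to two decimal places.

CO₂: 5.35 × ln(370/279) = 5.35 × ln(1.32616) = 5.35 × 0.28229 = 1.5103 W/m².
CH₄: 0.036 × (√1731 − √695) = 0.036 × (41.6053 − 26.3629) = 0.036 × 15.2424 = 0.5487 W/m².
CFC-12: Δ = 528 − 2 = 526 ppt = 0.526 ppb; ΔF = 0.32 × 0.526 = 0.1683 W/m².
Total ΔF = 1.5103 + 0.5487 + 0.1683 = 2.2273 W/m².

ΔF = 2.23 W/m²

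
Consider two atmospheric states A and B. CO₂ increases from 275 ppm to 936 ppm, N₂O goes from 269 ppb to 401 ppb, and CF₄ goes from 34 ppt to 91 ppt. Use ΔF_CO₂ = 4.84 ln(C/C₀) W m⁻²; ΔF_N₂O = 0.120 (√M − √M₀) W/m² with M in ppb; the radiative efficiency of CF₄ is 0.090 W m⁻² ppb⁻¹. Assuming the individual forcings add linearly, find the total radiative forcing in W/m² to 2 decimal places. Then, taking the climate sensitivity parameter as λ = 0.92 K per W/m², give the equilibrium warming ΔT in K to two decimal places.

ΔF = 6.37 W/m²; ΔT = 5.86 K

CO₂: 4.84 × ln(936/275) = 4.84 × ln(3.40364) = 4.84 × 1.22485 = 5.9283 W/m².
N₂O: 0.120 × (√401 − √269) = 0.120 × (20.0250 − 16.4012) = 0.120 × 3.6238 = 0.4349 W/m².
CF₄: Δ = 91 − 34 = 57 ppt = 0.057 ppb; ΔF = 0.090 × 0.057 = 0.0051 W/m².
Total ΔF = 5.9283 + 0.4349 + 0.0051 = 6.3683 W/m².
ΔT = λ ΔF = 0.92 × 6.37 = 5.8604 K.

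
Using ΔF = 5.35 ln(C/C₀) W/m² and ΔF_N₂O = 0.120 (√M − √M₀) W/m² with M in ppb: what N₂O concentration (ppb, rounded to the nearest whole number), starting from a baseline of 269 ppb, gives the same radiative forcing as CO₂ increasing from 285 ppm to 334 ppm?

CO₂ forcing: 5.35 × ln(334/285) = 5.35 × 0.158652 = 0.84879 W/m².
Set 0.120(√M − √269) = 0.84879: √M = 0.84879/0.120 + √269 = 7.0733 + 16.4012 = 23.4745.
M = (23.4745)² = 551.05 ppb.

M ≈ 551 ppb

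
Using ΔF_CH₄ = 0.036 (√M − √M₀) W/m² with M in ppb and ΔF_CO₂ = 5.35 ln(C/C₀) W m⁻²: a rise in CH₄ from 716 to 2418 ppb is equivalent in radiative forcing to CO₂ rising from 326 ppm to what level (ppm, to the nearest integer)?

CH₄ forcing: 0.036 × (√2418 − √716) = 0.036 × (49.1732 − 26.7582) = 0.036 × 22.4150 = 0.80694 W/m².
Set 5.35 ln(C/326) = 0.80694: ln(C/326) = 0.80694/5.35 = 0.15083, so C = 326 × e^0.15083 = 326 × 1.16280 = 379.07 ppm.

C ≈ 379 ppm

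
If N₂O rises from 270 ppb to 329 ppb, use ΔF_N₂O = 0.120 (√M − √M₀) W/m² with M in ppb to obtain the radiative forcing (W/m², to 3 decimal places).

N₂O: 0.120 × (√329 − √270) = 0.120 × (18.1384 − 16.4317) = 0.120 × 1.7067 = 0.2048 W/m².

ΔF = 0.205 W/m²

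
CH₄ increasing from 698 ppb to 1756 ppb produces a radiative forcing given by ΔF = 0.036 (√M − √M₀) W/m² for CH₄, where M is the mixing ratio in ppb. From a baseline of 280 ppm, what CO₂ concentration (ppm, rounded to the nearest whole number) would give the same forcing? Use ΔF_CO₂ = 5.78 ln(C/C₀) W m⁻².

C ≈ 308 ppm

CH₄ forcing: 0.036 × (√1756 − √698) = 0.036 × (41.9047 − 26.4197) = 0.036 × 15.4850 = 0.55746 W/m².
Set 5.78 ln(C/280) = 0.55746: ln(C/280) = 0.55746/5.78 = 0.09645, so C = 280 × e^0.09645 = 280 × 1.10125 = 308.35 ppm.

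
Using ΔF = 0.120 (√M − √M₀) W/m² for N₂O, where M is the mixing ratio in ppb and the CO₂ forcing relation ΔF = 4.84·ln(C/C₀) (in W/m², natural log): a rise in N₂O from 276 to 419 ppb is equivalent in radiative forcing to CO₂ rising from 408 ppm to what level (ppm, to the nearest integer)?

N₂O forcing: 0.120 × (√419 − √276) = 0.120 × (20.4695 − 16.6132) = 0.120 × 3.8563 = 0.46276 W/m².
Set 4.84 ln(C/408) = 0.46276: ln(C/408) = 0.46276/4.84 = 0.09561, so C = 408 × e^0.09561 = 408 × 1.10033 = 448.93 ppm.

C ≈ 449 ppm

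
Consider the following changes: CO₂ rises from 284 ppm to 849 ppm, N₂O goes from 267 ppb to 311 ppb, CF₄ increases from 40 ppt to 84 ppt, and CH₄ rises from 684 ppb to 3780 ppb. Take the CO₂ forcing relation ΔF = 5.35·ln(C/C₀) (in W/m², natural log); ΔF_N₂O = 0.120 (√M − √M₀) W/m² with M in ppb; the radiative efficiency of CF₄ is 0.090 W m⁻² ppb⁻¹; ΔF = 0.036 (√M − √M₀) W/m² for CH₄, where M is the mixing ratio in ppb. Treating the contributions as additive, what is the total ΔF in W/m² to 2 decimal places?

ΔF = 7.29 W/m²

CO₂: 5.35 × ln(849/284) = 5.35 × ln(2.98944) = 5.35 × 1.09509 = 5.8587 W/m².
N₂O: 0.120 × (√311 − √267) = 0.120 × (17.6352 − 16.3401) = 0.120 × 1.2951 = 0.1554 W/m².
CF₄: Δ = 84 − 40 = 44 ppt = 0.044 ppb; ΔF = 0.090 × 0.044 = 0.0040 W/m².
CH₄: 0.036 × (√3780 − √684) = 0.036 × (61.4817 − 26.1534) = 0.036 × 35.3283 = 1.2718 W/m².
Total ΔF = 5.8587 + 0.1554 + 0.0040 + 1.2718 = 7.2899 W/m².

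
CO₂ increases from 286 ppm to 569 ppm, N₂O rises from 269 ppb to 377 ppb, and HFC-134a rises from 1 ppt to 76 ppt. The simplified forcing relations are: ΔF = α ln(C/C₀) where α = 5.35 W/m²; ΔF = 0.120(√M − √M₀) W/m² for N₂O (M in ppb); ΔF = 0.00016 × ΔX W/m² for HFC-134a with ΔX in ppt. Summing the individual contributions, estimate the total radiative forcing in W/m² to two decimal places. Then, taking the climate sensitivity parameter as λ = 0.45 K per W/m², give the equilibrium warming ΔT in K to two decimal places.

ΔF = 4.05 W/m²; ΔT = 1.82 K

CO₂: 5.35 × ln(569/286) = 5.35 × ln(1.98951) = 5.35 × 0.68789 = 3.6802 W/m².
N₂O: 0.120 × (√377 − √269) = 0.120 × (19.4165 − 16.4012) = 0.120 × 3.0153 = 0.3618 W/m².
HFC-134a: ΔF = 0.00016 × (76 − 1) = 0.00016 × 75 = 0.0120 W/m².
Total ΔF = 3.6802 + 0.3618 + 0.0120 = 4.0540 W/m².
ΔT = λ ΔF = 0.45 × 4.05 = 1.8225 K.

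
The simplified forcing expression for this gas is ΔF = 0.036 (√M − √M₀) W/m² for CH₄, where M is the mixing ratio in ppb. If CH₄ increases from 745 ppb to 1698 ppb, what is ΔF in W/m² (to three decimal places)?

ΔF = 0.501 W/m²

CH₄: 0.036 × (√1698 − √745) = 0.036 × (41.2068 − 27.2947) = 0.036 × 13.9121 = 0.5008 W/m².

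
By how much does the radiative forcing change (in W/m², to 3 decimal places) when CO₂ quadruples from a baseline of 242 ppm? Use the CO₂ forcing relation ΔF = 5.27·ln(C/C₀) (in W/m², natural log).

ΔF = 7.306 W/m²

ΔF = 5.27 × ln(4) = 5.27 × 1.38629 = 7.3057 W/m².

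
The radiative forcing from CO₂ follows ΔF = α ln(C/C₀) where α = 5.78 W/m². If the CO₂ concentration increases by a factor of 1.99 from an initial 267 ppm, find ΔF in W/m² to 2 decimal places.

Because the forcing depends only on the ratio C/C₀, the initial concentration does not enter.
ΔF = 5.78 × ln(1.99) = 5.78 × 0.68813 = 3.9774 W/m².

ΔF = 3.98 W/m²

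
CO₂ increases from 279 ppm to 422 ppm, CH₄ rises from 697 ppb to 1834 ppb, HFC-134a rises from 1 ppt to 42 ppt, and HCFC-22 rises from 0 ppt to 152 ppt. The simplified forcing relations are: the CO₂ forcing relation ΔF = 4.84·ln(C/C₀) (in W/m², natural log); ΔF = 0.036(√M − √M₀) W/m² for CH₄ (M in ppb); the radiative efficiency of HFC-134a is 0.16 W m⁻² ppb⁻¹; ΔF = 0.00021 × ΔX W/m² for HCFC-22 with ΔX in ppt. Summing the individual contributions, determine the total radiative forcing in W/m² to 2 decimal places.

ΔF = 2.63 W/m²

CO₂: 4.84 × ln(422/279) = 4.84 × ln(1.51254) = 4.84 × 0.41379 = 2.0027 W/m².
CH₄: 0.036 × (√1834 − √697) = 0.036 × (42.8252 − 26.4008) = 0.036 × 16.4244 = 0.5913 W/m².
HFC-134a: Δ = 42 − 1 = 41 ppt = 0.041 ppb; ΔF = 0.16 × 0.041 = 0.0066 W/m².
HCFC-22: ΔF = 0.00021 × (152 − 0) = 0.00021 × 152 = 0.0319 W/m².
Total ΔF = 2.0027 + 0.5913 + 0.0066 + 0.0319 = 2.6325 W/m².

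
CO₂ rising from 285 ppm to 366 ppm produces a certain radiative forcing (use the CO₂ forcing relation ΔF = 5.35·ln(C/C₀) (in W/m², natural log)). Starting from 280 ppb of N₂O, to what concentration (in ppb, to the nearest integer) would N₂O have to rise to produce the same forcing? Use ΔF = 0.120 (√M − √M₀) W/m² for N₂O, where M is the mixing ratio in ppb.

M ≈ 778 ppb

CO₂ forcing: 5.35 × ln(366/285) = 5.35 × 0.250144 = 1.33827 W/m².
Set 0.120(√M − √280) = 1.33827: √M = 1.33827/0.120 + √280 = 11.1523 + 16.7332 = 27.8855.
M = (27.8855)² = 777.60 ppb.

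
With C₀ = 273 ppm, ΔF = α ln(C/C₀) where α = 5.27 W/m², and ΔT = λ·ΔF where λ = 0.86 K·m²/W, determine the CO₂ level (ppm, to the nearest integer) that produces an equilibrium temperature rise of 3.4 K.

C ≈ 578 ppm

Required forcing: ΔF = ΔT/λ = 3.4/0.86 = 3.9535 W/m².
Then ln(C/273) = ΔF/5.27 = 3.9535/5.27 = 0.75019.
So C = 273 × e^0.75019 = 273 × 2.11740 = 578.05 ppm.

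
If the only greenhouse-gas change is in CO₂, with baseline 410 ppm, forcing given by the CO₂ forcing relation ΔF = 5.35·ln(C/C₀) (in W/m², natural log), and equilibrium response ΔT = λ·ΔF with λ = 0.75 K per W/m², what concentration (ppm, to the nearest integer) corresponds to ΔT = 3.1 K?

Required forcing: ΔF = ΔT/λ = 3.1/0.75 = 4.1333 W/m².
Then ln(C/410) = ΔF/5.35 = 4.1333/5.35 = 0.77258.
So C = 410 × e^0.77258 = 410 × 2.16535 = 887.79 ppm.

C ≈ 888 ppm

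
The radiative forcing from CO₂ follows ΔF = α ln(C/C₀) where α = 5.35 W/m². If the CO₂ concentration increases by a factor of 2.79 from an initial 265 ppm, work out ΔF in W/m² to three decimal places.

ΔF = 5.489 W/m²

Because the forcing depends only on the ratio C/C₀, the initial concentration does not enter.
ΔF = 5.35 × ln(2.79) = 5.35 × 1.02604 = 5.4893 W/m².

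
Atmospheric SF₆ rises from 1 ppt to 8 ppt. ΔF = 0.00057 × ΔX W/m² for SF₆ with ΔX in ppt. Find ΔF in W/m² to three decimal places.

SF₆: ΔF = 0.00057 × (8 − 1) = 0.00057 × 7 = 0.0040 W/m².

ΔF = 0.004 W/m²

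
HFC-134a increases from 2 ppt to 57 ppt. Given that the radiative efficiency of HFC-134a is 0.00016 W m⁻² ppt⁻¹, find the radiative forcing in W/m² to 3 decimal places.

ΔF = 0.009 W/m²

HFC-134a: ΔF = 0.00016 × (57 − 2) = 0.00016 × 55 = 0.0088 W/m².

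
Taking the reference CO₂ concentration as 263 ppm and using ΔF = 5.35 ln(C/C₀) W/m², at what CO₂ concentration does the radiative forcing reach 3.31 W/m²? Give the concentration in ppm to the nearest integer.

C ≈ 488 ppm

Set 5.35 ln(C/263) = 3.31, so ln(C/263) = 3.31/5.35 = 0.61869.
Then C/263 = e^0.61869 = 1.85649, giving C = 263 × 1.85649 = 488.26 ppm.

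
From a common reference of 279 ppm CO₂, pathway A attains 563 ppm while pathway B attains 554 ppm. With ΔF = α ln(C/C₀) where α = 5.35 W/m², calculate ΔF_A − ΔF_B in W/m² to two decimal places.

ΔF_A − ΔF_B = 0.09 W/m²

ΔF_A = 5.35 ln(563/279) = 5.35 × 0.70207 = 3.7561 W/m².
ΔF_B = 5.35 ln(554/279) = 5.35 × 0.68595 = 3.6698 W/m².
Difference: 3.7561 − 3.6698 = 0.0863 W/m².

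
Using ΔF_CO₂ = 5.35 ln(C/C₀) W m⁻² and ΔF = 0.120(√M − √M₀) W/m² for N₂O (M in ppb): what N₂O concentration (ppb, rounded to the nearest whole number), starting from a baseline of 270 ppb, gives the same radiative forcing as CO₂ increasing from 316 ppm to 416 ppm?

M ≈ 823 ppb

CO₂ forcing: 5.35 × ln(416/316) = 5.35 × 0.274943 = 1.47095 W/m².
Set 0.120(√M − √270) = 1.47095: √M = 1.47095/0.120 + √270 = 12.2579 + 16.4317 = 28.6896.
M = (28.6896)² = 823.09 ppb.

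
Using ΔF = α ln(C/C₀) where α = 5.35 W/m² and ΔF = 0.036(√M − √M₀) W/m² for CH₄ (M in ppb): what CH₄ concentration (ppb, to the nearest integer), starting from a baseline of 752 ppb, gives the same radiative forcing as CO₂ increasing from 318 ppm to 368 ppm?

M ≈ 2413 ppb

CO₂ forcing: 5.35 × ln(368/318) = 5.35 × 0.146032 = 0.78127 W/m².
Set 0.036(√M − √752) = 0.78127: √M = 0.78127/0.036 + √752 = 21.7019 + 27.4226 = 49.1245.
M = (49.1245)² = 2413.22 ppb.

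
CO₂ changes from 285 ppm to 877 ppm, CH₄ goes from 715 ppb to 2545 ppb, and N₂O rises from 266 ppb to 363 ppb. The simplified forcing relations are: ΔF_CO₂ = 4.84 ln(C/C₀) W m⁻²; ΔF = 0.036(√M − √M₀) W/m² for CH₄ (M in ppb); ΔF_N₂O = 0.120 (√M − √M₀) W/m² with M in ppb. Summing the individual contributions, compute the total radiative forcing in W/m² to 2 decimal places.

CO₂: 4.84 × ln(877/285) = 4.84 × ln(3.07719) = 4.84 × 1.12402 = 5.4403 W/m².
CH₄: 0.036 × (√2545 − √715) = 0.036 × (50.4480 − 26.7395) = 0.036 × 23.7085 = 0.8535 W/m².
N₂O: 0.120 × (√363 − √266) = 0.120 × (19.0526 − 16.3095) = 0.120 × 2.7431 = 0.3292 W/m².
Total ΔF = 5.4403 + 0.8535 + 0.3292 = 6.6230 W/m².

ΔF = 6.62 W/m²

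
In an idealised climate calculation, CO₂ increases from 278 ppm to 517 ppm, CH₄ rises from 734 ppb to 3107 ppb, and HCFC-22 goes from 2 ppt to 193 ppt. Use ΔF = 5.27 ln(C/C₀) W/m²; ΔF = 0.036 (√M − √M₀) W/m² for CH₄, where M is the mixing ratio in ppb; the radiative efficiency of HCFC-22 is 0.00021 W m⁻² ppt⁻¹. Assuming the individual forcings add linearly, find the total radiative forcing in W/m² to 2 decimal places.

CO₂: 5.27 × ln(517/278) = 5.27 × ln(1.85971) = 5.27 × 0.62042 = 3.2696 W/m².
CH₄: 0.036 × (√3107 − √734) = 0.036 × (55.7405 − 27.0924) = 0.036 × 28.6481 = 1.0313 W/m².
HCFC-22: ΔF = 0.00021 × (193 − 2) = 0.00021 × 191 = 0.0401 W/m².
Total ΔF = 3.2696 + 1.0313 + 0.0401 = 4.3410 W/m².

ΔF = 4.34 W/m²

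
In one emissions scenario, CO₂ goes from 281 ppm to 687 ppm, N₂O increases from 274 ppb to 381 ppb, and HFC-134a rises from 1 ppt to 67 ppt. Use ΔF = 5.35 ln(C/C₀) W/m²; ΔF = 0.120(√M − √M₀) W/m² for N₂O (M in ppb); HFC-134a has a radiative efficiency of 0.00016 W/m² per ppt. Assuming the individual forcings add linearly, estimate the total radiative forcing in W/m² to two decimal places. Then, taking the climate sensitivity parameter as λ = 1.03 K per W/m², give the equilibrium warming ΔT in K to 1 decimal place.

ΔF = 5.15 W/m²; ΔT = 5.3 K

CO₂: 5.35 × ln(687/281) = 5.35 × ln(2.44484) = 5.35 × 0.89398 = 4.7828 W/m².
N₂O: 0.120 × (√381 − √274) = 0.120 × (19.5192 − 16.5529) = 0.120 × 2.9663 = 0.3560 W/m².
HFC-134a: ΔF = 0.00016 × (67 − 1) = 0.00016 × 66 = 0.0106 W/m².
Total ΔF = 4.7828 + 0.3560 + 0.0106 = 5.1494 W/m².
ΔT = λ ΔF = 1.03 × 5.15 = 5.3045 K.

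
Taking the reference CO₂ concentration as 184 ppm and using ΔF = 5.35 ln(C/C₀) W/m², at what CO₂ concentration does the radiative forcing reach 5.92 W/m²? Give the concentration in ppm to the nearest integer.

Set 5.35 ln(C/184) = 5.92, so ln(C/184) = 5.92/5.35 = 1.10654.
Then C/184 = e^1.10654 = 3.02388, giving C = 184 × 3.02388 = 556.39 ppm.

C ≈ 556 ppm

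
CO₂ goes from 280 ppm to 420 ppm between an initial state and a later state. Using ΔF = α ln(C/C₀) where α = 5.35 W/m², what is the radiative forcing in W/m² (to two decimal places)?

ΔF = 2.17 W/m²

CO₂: 5.35 × ln(420/280) = 5.35 × ln(1.50000) = 5.35 × 0.40547 = 2.1693 W/m².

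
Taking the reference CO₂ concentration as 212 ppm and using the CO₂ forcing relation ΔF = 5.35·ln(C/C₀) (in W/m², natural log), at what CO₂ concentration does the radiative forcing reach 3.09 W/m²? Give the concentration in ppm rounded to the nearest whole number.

Set 5.35 ln(C/212) = 3.09, so ln(C/212) = 3.09/5.35 = 0.57757.
Then C/212 = e^0.57757 = 1.78170, giving C = 212 × 1.78170 = 377.72 ppm.

C ≈ 378 ppm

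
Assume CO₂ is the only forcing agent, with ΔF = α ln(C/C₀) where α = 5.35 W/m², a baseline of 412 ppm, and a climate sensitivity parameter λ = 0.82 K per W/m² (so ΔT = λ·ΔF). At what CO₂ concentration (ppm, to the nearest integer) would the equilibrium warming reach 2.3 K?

C ≈ 696 ppm

Required forcing: ΔF = ΔT/λ = 2.3/0.82 = 2.8049 W/m².
Then ln(C/412) = ΔF/5.35 = 2.8049/5.35 = 0.52428.
So C = 412 × e^0.52428 = 412 × 1.68924 = 695.97 ppm.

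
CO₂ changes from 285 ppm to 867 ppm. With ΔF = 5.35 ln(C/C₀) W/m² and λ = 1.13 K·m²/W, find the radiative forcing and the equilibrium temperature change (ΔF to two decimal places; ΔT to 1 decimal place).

ΔF = 5.95 W/m²; ΔT = 6.7 K

CO₂: 5.35 × ln(867/285) = 5.35 × ln(3.04211) = 5.35 × 1.11255 = 5.9521 W/m².
ΔT = λ ΔF = 1.13 × 5.95 = 6.7235 K.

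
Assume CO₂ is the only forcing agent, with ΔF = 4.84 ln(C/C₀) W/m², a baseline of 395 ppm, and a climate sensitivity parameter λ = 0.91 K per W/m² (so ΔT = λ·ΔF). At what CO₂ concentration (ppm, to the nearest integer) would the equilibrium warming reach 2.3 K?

C ≈ 666 ppm

Required forcing: ΔF = ΔT/λ = 2.3/0.91 = 2.5275 W/m².
Then ln(C/395) = ΔF/4.84 = 2.5275/4.84 = 0.52221.
So C = 395 × e^0.52221 = 395 × 1.68575 = 665.87 ppm.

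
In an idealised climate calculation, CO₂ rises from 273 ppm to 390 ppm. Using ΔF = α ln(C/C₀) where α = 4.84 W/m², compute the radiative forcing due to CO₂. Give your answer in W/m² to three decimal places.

CO₂: 4.84 × ln(390/273) = 4.84 × ln(1.42857) = 4.84 × 0.35667 = 1.7263 W/m².

ΔF = 1.726 W/m²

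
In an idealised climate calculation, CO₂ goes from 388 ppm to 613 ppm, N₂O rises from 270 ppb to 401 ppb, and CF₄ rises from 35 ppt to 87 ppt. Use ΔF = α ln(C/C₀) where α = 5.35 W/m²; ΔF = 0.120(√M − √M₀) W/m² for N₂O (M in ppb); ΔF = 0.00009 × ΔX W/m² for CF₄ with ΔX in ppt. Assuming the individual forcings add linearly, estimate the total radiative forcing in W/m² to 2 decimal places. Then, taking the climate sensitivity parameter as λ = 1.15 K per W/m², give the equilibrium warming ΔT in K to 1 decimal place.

CO₂: 5.35 × ln(613/388) = 5.35 × ln(1.57990) = 5.35 × 0.45736 = 2.4469 W/m².
N₂O: 0.120 × (√401 − √270) = 0.120 × (20.0250 − 16.4317) = 0.120 × 3.5933 = 0.4312 W/m².
CF₄: ΔF = 0.00009 × (87 − 35) = 0.00009 × 52 = 0.0047 W/m².
Total ΔF = 2.4469 + 0.4312 + 0.0047 = 2.8828 W/m².
ΔT = λ ΔF = 1.15 × 2.88 = 3.3120 K.

ΔF = 2.88 W/m²; ΔT = 3.3 K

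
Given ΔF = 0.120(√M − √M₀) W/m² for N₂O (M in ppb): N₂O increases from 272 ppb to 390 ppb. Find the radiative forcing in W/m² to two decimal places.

ΔF = 0.39 W/m²

N₂O: 0.120 × (√390 − √272) = 0.120 × (19.7484 − 16.4924) = 0.120 × 3.2560 = 0.3907 W/m².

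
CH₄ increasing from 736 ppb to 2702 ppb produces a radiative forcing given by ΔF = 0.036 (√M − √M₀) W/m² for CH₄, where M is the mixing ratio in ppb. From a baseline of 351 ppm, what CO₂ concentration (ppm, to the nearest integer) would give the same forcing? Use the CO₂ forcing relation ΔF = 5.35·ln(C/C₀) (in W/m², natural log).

C ≈ 415 ppm

CH₄ forcing: 0.036 × (√2702 − √736) = 0.036 × (51.9808 − 27.1293) = 0.036 × 24.8515 = 0.89465 W/m².
Set 5.35 ln(C/351) = 0.89465: ln(C/351) = 0.89465/5.35 = 0.16722, so C = 351 × e^0.16722 = 351 × 1.18201 = 414.89 ppm.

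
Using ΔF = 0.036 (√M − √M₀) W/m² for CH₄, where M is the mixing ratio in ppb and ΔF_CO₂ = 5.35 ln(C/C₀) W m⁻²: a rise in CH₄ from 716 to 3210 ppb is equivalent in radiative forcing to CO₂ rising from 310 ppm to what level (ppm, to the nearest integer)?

CH₄ forcing: 0.036 × (√3210 − √716) = 0.036 × (56.6569 − 26.7582) = 0.036 × 29.8987 = 1.07635 W/m².
Set 5.35 ln(C/310) = 1.07635: ln(C/310) = 1.07635/5.35 = 0.20119, so C = 310 × e^0.20119 = 310 × 1.22286 = 379.09 ppm.

C ≈ 379 ppm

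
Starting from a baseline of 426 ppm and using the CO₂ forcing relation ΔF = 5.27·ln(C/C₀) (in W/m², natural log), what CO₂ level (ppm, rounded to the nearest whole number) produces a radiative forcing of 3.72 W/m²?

C ≈ 863 ppm

Set 5.27 ln(C/426) = 3.72, so ln(C/426) = 3.72/5.27 = 0.70588.
Then C/426 = e^0.70588 = 2.02563, giving C = 426 × 2.02563 = 862.92 ppm.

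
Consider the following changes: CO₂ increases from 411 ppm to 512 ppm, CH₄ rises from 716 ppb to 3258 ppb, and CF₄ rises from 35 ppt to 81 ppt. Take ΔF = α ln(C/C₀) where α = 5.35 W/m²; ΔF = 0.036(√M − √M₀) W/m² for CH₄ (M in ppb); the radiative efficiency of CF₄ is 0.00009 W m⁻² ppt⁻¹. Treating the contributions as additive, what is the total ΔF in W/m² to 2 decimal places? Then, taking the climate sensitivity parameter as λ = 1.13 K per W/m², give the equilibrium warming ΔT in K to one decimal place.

CO₂: 5.35 × ln(512/411) = 5.35 × ln(1.24574) = 5.35 × 0.21973 = 1.1756 W/m².
CH₄: 0.036 × (√3258 − √716) = 0.036 × (57.0789 − 26.7582) = 0.036 × 30.3207 = 1.0915 W/m².
CF₄: ΔF = 0.00009 × (81 − 35) = 0.00009 × 46 = 0.0041 W/m².
Total ΔF = 1.1756 + 1.0915 + 0.0041 = 2.2712 W/m².
ΔT = λ ΔF = 1.13 × 2.27 = 2.5651 K.

ΔF = 2.27 W/m²; ΔT = 2.6 K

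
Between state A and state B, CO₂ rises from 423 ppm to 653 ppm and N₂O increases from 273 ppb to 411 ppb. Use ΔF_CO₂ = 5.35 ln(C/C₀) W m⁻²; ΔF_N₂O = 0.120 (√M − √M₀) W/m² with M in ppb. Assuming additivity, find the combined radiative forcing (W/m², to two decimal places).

ΔF = 2.77 W/m²

CO₂: 5.35 × ln(653/423) = 5.35 × ln(1.54374) = 5.35 × 0.43421 = 2.3230 W/m².
N₂O: 0.120 × (√411 − √273) = 0.120 × (20.2731 − 16.5227) = 0.120 × 3.7504 = 0.4500 W/m².
Total ΔF = 2.3230 + 0.4500 = 2.7730 W/m².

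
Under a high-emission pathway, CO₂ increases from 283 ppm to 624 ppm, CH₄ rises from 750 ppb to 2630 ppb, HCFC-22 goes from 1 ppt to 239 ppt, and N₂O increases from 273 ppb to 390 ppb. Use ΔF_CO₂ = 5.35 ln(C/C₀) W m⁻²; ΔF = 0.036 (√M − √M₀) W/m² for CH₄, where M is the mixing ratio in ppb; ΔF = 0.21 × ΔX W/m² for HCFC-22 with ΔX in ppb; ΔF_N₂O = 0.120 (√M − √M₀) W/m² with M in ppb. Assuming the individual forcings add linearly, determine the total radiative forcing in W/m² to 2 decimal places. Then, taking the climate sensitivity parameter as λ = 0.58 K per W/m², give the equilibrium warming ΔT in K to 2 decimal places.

ΔF = 5.53 W/m²; ΔT = 3.21 K

CO₂: 5.35 × ln(624/283) = 5.35 × ln(2.20495) = 5.35 × 0.79070 = 4.2302 W/m².
CH₄: 0.036 × (√2630 − √750) = 0.036 × (51.2835 − 27.3861) = 0.036 × 23.8974 = 0.8603 W/m².
HCFC-22: Δ = 239 − 1 = 238 ppt = 0.238 ppb; ΔF = 0.21 × 0.238 = 0.0500 W/m².
N₂O: 0.120 × (√390 − √273) = 0.120 × (19.7484 − 16.5227) = 0.120 × 3.2257 = 0.3871 W/m².
Total ΔF = 4.2302 + 0.8603 + 0.0500 + 0.3871 = 5.5276 W/m².
ΔT = λ ΔF = 0.58 × 5.53 = 3.2074 K.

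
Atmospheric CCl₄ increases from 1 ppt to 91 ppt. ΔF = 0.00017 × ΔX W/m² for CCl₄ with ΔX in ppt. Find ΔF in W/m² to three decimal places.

CCl₄: ΔF = 0.00017 × (91 − 1) = 0.00017 × 90 = 0.0153 W/m².

ΔF = 0.015 W/m²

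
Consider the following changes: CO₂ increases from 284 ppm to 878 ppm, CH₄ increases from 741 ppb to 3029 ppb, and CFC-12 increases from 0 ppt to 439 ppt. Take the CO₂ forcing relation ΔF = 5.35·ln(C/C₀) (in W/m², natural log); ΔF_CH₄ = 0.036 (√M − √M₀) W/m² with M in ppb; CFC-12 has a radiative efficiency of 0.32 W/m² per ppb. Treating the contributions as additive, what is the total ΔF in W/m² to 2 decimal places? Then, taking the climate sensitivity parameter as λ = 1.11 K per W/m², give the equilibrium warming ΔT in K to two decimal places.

ΔF = 7.18 W/m²; ΔT = 7.97 K

CO₂: 5.35 × ln(878/284) = 5.35 × ln(3.09155) = 5.35 × 1.12867 = 6.0384 W/m².
CH₄: 0.036 × (√3029 − √741) = 0.036 × (55.0364 − 27.2213) = 0.036 × 27.8151 = 1.0013 W/m².
CFC-12: Δ = 439 − 0 = 439 ppt = 0.439 ppb; ΔF = 0.32 × 0.439 = 0.1405 W/m².
Total ΔF = 6.0384 + 1.0013 + 0.1405 = 7.1802 W/m².
ΔT = λ ΔF = 1.11 × 7.18 = 7.9698 K.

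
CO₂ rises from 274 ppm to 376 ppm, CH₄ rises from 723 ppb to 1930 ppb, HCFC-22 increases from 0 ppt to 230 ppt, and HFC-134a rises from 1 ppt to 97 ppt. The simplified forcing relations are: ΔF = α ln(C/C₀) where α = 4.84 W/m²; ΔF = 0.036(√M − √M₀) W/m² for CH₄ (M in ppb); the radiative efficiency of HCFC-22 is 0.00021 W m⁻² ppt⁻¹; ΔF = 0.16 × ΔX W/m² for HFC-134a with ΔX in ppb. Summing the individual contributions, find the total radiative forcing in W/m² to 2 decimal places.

ΔF = 2.21 W/m²

CO₂: 4.84 × ln(376/274) = 4.84 × ln(1.37226) = 4.84 × 0.31646 = 1.5317 W/m².
CH₄: 0.036 × (√1930 − √723) = 0.036 × (43.9318 − 26.8887) = 0.036 × 17.0431 = 0.6136 W/m².
HCFC-22: ΔF = 0.00021 × (230 − 0) = 0.00021 × 230 = 0.0483 W/m².
HFC-134a: Δ = 97 − 1 = 96 ppt = 0.096 ppb; ΔF = 0.16 × 0.096 = 0.0154 W/m².
Total ΔF = 1.5317 + 0.6136 + 0.0483 + 0.0154 = 2.2090 W/m².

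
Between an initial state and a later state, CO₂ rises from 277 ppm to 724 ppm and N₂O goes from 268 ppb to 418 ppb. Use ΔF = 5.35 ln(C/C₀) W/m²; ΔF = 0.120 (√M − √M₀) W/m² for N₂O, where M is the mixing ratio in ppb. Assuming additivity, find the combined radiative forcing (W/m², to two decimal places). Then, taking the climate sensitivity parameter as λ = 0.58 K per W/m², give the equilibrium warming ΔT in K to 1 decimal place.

CO₂: 5.35 × ln(724/277) = 5.35 × ln(2.61372) = 5.35 × 0.96077 = 5.1401 W/m².
N₂O: 0.120 × (√418 − √268) = 0.120 × (20.4450 − 16.3707) = 0.120 × 4.0743 = 0.4889 W/m².
Total ΔF = 5.1401 + 0.4889 = 5.6290 W/m².
ΔT = λ ΔF = 0.58 × 5.63 = 3.2654 K.

ΔF = 5.63 W/m²; ΔT = 3.3 K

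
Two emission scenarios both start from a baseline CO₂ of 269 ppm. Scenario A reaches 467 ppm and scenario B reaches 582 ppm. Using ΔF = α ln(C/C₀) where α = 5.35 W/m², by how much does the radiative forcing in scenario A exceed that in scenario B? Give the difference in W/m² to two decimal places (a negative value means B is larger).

ΔF_A = 5.35 ln(467/269) = 5.35 × 0.55162 = 2.9512 W/m².
ΔF_B = 5.35 ln(582/269) = 5.35 × 0.77176 = 4.1289 W/m².
Difference: 2.9512 − 4.1289 = -1.1777 W/m².

ΔF_A − ΔF_B = -1.18 W/m²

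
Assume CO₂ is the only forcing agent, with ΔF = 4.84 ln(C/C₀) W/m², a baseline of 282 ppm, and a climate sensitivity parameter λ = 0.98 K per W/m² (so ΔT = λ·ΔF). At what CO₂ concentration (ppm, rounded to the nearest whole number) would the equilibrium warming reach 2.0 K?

C ≈ 430 ppm

Required forcing: ΔF = ΔT/λ = 2.0/0.98 = 2.0408 W/m².
Then ln(C/282) = ΔF/4.84 = 2.0408/4.84 = 0.42165.
So C = 282 × e^0.42165 = 282 × 1.52447 = 429.90 ppm.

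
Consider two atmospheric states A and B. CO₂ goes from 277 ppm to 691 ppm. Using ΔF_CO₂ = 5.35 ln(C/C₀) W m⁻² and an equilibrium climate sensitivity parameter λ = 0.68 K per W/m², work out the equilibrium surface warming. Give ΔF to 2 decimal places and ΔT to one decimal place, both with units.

CO₂: 5.35 × ln(691/277) = 5.35 × ln(2.49458) = 5.35 × 0.91412 = 4.8905 W/m².
ΔT = λ ΔF = 0.68 × 4.89 = 3.3252 K.

ΔF = 4.89 W/m²; ΔT = 3.3 K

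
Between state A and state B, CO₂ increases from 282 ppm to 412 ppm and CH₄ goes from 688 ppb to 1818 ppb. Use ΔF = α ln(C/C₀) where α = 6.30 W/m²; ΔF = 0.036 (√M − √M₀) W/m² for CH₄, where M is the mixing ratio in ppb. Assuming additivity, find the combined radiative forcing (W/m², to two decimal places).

ΔF = 2.98 W/m²

CO₂: 6.30 × ln(412/282) = 6.30 × ln(1.46099) = 6.30 × 0.37911 = 2.3884 W/m².
CH₄: 0.036 × (√1818 − √688) = 0.036 × (42.6380 − 26.2298) = 0.036 × 16.4082 = 0.5907 W/m².
Total ΔF = 2.3884 + 0.5907 = 2.9791 W/m².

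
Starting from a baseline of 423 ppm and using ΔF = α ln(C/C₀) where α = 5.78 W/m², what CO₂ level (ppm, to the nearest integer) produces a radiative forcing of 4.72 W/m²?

C ≈ 957 ppm

Set 5.78 ln(C/423) = 4.72, so ln(C/423) = 4.72/5.78 = 0.81661.
Then C/423 = e^0.81661 = 2.26282, giving C = 423 × 2.26282 = 957.17 ppm.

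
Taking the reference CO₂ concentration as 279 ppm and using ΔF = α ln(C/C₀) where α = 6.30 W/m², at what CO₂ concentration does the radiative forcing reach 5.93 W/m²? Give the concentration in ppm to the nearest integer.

C ≈ 715 ppm

Set 6.30 ln(C/279) = 5.93, so ln(C/279) = 5.93/6.30 = 0.94127.
Then C/279 = e^0.94127 = 2.56323, giving C = 279 × 2.56323 = 715.14 ppm.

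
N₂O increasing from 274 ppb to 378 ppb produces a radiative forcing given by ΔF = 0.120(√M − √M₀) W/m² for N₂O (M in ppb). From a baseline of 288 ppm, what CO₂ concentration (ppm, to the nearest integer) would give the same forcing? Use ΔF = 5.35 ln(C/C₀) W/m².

N₂O forcing: 0.120 × (√378 − √274) = 0.120 × (19.4422 − 16.5529) = 0.120 × 2.8893 = 0.34672 W/m².
Set 5.35 ln(C/288) = 0.34672: ln(C/288) = 0.34672/5.35 = 0.06481, so C = 288 × e^0.06481 = 288 × 1.06696 = 307.28 ppm.

C ≈ 307 ppm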